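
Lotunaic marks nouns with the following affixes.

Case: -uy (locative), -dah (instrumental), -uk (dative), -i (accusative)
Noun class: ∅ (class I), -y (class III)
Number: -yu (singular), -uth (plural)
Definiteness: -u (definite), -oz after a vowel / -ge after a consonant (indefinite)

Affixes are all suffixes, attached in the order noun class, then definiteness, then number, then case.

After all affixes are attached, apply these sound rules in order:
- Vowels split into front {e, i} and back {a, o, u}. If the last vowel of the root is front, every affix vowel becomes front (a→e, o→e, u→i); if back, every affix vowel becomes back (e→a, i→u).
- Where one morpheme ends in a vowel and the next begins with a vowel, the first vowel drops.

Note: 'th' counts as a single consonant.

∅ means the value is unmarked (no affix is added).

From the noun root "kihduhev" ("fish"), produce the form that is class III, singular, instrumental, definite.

kihduhevyiyideh

Attach noun class class III -y → kihduhevy.
Attach definiteness definite -u → kihduhevyu.
Attach number singular -yu → kihduhevyuyu.
Attach case instrumental -dah → kihduhevyuyudah.
Apply vowel harmony: kihduhevyuyudah → kihduhevyiyideh.
Vowel deletion: no change.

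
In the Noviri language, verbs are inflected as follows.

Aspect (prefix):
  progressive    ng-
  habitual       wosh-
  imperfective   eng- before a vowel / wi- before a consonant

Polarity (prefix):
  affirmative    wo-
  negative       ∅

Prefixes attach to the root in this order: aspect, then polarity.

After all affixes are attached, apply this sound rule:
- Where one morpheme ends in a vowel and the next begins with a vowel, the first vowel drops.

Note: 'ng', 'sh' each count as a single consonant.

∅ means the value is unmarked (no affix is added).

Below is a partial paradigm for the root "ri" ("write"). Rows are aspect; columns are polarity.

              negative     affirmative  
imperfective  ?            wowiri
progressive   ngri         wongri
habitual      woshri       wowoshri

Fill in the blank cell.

Attach aspect imperfective wi- (before consonant 'r') → wiri.
polarity = negative: zero marking, form stays wiri.
Vowel deletion: no change.

wiri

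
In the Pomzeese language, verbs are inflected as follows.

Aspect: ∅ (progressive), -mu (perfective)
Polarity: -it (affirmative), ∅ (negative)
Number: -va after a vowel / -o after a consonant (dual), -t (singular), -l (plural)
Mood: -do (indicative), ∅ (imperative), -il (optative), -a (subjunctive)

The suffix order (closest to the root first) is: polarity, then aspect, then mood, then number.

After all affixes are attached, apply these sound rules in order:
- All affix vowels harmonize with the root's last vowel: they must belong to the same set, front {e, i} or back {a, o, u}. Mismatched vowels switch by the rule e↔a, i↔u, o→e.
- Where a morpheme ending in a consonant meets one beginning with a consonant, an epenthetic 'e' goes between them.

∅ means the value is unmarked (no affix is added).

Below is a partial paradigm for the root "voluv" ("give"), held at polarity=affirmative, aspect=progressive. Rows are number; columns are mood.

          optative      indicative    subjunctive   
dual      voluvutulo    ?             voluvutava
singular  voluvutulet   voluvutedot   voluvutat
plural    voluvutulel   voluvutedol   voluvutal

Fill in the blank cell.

voluvutedova

Attach polarity affirmative -it → voluvit.
aspect = progressive: zero marking, form stays voluvit.
Attach mood indicative -do → voluvitdo.
Attach number dual -va (after vowel 'o') → voluvitdova.
Apply vowel harmony: voluvitdova → voluvutdova.
Apply epenthesis: voluvutdova → voluvutedova.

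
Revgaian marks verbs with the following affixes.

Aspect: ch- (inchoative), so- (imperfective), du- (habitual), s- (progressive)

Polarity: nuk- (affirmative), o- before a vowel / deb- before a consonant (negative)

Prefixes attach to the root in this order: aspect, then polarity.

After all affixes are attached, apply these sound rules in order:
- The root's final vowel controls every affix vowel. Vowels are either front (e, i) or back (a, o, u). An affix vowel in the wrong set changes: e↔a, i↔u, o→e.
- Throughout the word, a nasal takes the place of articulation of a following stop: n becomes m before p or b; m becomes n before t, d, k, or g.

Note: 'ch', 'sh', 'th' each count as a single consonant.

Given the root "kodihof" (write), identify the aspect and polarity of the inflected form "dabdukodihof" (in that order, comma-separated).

habitual, negative

Segment: deb-du-kodihof.
aspect: du- → habitual.
polarity: o/deb- → negative.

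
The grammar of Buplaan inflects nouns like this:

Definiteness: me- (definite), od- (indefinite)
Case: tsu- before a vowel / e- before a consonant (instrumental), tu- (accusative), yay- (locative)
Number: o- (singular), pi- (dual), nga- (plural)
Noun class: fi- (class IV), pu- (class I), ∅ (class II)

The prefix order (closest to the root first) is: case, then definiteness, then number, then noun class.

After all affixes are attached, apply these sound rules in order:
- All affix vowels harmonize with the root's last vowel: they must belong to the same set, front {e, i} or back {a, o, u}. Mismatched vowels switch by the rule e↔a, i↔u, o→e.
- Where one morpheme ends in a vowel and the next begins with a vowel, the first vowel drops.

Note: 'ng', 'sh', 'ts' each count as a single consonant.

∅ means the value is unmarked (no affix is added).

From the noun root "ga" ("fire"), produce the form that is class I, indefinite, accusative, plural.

pungodtuga

Attach case accusative tu- → tuga.
Attach definiteness indefinite od- → odtuga.
Attach number plural nga- → ngaodtuga.
Attach noun class class I pu- → pungaodtuga.
Vowel harmony: no change.
Apply vowel deletion: pungaodtuga → pungodtuga.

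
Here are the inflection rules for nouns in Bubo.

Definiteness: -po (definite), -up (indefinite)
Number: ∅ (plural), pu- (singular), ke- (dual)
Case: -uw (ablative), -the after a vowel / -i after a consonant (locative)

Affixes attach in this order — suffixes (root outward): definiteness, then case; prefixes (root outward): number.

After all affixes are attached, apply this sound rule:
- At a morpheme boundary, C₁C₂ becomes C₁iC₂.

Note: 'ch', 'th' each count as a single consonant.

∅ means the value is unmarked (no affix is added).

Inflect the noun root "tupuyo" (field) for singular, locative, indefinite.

putupuyoupi

Attach definiteness indefinite -up → tupuyoup.
Attach case locative -i (after consonant 'p') → tupuyoupi.
Attach number singular pu- → putupuyoupi.
Epenthesis: no change.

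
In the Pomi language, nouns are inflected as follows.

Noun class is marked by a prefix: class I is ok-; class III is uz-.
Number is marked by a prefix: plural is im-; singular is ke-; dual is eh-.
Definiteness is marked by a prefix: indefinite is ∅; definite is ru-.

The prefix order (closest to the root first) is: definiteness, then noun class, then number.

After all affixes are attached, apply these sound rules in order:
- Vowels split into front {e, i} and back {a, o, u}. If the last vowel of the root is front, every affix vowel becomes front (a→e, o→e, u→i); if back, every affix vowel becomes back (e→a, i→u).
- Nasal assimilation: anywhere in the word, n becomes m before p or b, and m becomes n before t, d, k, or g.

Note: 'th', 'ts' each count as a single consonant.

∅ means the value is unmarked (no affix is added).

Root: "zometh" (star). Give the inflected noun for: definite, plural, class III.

imizrizometh

Attach definiteness definite ru- → ruzometh.
Attach noun class class III uz- → uzruzometh.
Attach number plural im- → imuzruzometh.
Apply vowel harmony: imuzruzometh → imizrizometh.
Nasal assimilation: no change.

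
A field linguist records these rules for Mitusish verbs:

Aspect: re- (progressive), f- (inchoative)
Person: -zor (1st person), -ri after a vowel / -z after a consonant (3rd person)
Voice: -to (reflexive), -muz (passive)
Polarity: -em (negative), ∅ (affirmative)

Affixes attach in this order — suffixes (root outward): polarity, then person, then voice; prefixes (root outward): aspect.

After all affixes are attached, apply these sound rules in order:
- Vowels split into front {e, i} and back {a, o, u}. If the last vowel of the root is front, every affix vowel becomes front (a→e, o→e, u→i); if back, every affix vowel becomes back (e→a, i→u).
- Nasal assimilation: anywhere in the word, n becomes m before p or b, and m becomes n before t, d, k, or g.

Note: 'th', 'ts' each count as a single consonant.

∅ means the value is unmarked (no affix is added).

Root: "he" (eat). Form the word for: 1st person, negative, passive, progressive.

reheemzermiz

Attach aspect progressive re- → rehe.
Attach polarity negative -em → reheem.
Attach person 1st person -zor → reheemzor.
Attach voice passive -muz → reheemzormuz.
Apply vowel harmony: reheemzormuz → reheemzermiz.
Nasal assimilation: no change.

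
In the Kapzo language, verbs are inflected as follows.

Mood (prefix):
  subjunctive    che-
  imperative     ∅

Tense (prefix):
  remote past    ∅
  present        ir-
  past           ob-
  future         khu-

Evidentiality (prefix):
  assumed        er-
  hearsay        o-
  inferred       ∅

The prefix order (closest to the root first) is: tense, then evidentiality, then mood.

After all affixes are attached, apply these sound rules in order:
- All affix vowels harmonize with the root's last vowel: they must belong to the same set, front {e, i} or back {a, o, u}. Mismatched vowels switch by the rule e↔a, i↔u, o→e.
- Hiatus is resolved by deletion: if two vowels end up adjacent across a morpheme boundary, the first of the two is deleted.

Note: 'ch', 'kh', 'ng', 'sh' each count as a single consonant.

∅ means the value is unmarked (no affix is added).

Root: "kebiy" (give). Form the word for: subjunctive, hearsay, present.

chirkebiy

Attach tense present ir- → irkebiy.
Attach evidentiality hearsay o- → oirkebiy.
Attach mood subjunctive che- → cheoirkebiy.
Apply vowel harmony: cheoirkebiy → cheeirkebiy.
Apply vowel deletion: cheeirkebiy → chirkebiy.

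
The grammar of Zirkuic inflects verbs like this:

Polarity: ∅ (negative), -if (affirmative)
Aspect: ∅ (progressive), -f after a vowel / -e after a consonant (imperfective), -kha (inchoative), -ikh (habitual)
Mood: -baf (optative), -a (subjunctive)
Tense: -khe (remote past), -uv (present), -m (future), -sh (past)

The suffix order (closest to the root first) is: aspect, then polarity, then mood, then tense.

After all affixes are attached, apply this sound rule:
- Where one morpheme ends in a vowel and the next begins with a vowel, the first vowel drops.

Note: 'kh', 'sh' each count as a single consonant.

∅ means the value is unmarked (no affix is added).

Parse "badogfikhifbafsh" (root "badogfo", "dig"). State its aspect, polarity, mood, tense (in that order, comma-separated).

Segment: badogfo-ikh-if-baf-sh.
aspect: -ikh → habitual.
polarity: -if → affirmative.
mood: -baf → optative.
tense: -sh → past.

habitual, affirmative, optative, past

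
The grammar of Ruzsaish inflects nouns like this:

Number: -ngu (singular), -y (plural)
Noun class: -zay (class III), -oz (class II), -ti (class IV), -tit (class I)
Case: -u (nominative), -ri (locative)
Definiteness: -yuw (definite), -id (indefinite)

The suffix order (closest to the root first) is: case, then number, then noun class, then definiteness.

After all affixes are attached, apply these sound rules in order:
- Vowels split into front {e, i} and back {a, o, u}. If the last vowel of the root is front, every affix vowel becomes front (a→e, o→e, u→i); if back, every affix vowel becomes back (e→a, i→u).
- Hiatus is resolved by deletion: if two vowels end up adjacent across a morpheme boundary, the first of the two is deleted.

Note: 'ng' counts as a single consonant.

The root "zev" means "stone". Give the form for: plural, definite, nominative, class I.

Attach case nominative -u → zevu.
Attach number plural -y → zevuy.
Attach noun class class I -tit → zevuytit.
Attach definiteness definite -yuw → zevuytityuw.
Apply vowel harmony: zevuytityuw → zeviytityiw.
Vowel deletion: no change.

zeviytityiw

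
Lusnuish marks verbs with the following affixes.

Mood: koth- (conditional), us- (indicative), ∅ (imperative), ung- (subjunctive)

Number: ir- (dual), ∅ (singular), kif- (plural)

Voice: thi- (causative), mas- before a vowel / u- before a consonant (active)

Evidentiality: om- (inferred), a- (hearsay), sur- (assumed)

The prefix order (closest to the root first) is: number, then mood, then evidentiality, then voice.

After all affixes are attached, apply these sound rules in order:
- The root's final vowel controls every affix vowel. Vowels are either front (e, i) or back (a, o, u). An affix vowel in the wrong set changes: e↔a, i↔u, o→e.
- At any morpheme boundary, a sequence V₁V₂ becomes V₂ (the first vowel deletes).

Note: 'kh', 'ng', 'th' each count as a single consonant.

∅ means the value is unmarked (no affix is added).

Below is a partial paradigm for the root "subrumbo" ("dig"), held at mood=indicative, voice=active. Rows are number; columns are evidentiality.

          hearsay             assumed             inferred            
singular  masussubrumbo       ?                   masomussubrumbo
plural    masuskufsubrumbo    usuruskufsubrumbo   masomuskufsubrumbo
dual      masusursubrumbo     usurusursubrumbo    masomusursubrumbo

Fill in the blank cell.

usurussubrumbo

number = singular: zero marking, form stays subrumbo.
Attach mood indicative us- → ussubrumbo.
Attach evidentiality assumed sur- → surussubrumbo.
Attach voice active u- (before consonant 's') → usurussubrumbo.
Vowel harmony: no change.
Vowel deletion: no change.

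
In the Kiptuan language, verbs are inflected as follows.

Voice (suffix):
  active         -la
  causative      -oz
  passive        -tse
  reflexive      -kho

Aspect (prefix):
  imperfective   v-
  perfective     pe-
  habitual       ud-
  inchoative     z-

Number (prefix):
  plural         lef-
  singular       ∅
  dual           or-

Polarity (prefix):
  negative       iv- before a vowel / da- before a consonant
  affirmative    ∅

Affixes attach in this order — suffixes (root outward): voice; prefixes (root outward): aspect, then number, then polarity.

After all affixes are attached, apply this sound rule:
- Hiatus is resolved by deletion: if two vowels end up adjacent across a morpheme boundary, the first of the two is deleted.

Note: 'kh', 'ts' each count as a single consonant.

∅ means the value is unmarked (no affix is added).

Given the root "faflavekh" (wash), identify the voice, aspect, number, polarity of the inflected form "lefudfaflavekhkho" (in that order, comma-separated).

reflexive, habitual, plural, affirmative

Segment: lef-ud-faflavekh-kho.
voice: -kho → reflexive.
aspect: ud- → habitual.
number: lef- → plural.
polarity: ∅ → affirmative.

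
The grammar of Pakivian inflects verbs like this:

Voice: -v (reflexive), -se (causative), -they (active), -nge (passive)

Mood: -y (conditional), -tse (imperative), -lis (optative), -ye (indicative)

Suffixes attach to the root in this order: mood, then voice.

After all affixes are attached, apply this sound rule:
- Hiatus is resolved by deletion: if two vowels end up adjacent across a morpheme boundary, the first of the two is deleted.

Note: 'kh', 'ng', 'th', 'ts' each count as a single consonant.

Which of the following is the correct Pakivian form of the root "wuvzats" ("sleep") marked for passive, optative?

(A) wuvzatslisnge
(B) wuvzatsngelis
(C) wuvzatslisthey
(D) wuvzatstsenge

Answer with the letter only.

A

Attach mood optative -lis → wuvzatslis.
Attach voice passive -nge → wuvzatslisnge.
Vowel deletion: no change.
So the correct form is wuvzatslisnge, option (A).
(B) wuvzatsngelis is wrong: it has the affixes in the wrong order.
(C) wuvzatslisthey is wrong: it uses active instead of passive for voice.
(D) wuvzatstsenge is wrong: it uses imperative instead of optative for mood.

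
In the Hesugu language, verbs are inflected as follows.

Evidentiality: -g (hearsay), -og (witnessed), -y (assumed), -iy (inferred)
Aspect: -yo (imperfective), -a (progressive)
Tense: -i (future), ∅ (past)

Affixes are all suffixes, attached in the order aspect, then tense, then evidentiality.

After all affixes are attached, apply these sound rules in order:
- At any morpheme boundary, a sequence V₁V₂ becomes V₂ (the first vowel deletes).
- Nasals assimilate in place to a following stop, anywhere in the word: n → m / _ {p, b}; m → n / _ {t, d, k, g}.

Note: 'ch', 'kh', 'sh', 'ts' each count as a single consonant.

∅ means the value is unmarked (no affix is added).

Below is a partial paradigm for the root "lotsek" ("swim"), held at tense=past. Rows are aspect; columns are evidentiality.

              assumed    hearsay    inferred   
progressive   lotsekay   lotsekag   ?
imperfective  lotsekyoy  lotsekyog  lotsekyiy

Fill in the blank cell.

Attach aspect progressive -a → lotseka.
tense = past: zero marking, form stays lotseka.
Attach evidentiality inferred -iy → lotsekaiy.
Apply vowel deletion: lotsekaiy → lotsekiy.
Nasal assimilation: no change.

lotsekiy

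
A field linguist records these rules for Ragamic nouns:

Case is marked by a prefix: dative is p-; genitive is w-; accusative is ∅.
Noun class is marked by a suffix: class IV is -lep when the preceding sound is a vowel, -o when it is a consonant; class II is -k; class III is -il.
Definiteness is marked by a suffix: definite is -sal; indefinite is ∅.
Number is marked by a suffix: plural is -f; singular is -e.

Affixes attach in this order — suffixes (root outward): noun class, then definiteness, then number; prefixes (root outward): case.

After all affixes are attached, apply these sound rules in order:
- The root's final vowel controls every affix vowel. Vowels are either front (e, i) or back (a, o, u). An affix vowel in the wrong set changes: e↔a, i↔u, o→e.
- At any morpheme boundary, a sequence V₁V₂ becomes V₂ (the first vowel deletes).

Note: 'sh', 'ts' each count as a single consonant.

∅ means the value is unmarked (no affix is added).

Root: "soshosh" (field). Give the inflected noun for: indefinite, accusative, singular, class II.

soshoshka

Attach noun class class II -k → soshoshk.
definiteness = indefinite: zero marking, form stays soshoshk.
Attach number singular -e → soshoshke.
case = accusative: zero marking, form stays soshoshke.
Apply vowel harmony: soshoshke → soshoshka.
Vowel deletion: no change.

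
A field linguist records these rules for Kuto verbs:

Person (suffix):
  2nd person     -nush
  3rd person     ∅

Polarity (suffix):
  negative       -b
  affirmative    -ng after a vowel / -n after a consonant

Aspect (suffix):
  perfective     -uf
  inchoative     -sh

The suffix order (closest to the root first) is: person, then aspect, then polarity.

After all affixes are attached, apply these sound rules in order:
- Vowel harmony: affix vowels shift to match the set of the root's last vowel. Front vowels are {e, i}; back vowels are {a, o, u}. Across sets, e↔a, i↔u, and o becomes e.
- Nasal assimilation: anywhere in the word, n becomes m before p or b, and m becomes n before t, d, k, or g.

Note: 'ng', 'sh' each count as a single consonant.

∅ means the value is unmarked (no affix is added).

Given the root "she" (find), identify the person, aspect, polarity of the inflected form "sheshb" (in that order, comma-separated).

Segment: she-sh-b.
person: ∅ → 3rd person.
aspect: -sh → inchoative.
polarity: -b → negative.

3rd person, inchoative, negative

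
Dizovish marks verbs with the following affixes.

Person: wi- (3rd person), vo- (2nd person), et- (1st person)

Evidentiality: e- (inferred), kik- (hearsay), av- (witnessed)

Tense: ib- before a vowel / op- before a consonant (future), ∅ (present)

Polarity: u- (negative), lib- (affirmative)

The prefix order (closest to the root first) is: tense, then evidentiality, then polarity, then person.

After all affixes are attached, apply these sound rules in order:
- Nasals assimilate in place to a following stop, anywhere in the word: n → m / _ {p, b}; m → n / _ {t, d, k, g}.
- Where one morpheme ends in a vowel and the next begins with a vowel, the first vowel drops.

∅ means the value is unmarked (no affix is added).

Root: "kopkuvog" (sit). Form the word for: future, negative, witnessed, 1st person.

etavopkopkuvog

Attach tense future op- (before consonant 'k') → opkopkuvog.
Attach evidentiality witnessed av- → avopkopkuvog.
Attach polarity negative u- → uavopkopkuvog.
Attach person 1st person et- → etuavopkopkuvog.
Nasal assimilation: no change.
Apply vowel deletion: etuavopkopkuvog → etavopkopkuvog.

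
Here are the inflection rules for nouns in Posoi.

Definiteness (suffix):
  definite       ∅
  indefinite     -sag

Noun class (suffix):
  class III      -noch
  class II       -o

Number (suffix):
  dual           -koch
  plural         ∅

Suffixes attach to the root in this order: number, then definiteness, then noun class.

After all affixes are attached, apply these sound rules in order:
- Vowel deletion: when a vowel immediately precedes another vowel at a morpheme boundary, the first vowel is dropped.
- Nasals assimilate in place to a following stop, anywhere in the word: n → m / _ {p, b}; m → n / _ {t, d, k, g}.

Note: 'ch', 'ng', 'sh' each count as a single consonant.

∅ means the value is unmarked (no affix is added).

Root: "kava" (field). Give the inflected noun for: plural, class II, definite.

number = plural: zero marking, form stays kava.
definiteness = definite: zero marking, form stays kava.
Attach noun class class II -o → kavao.
Apply vowel deletion: kavao → kavo.
Nasal assimilation: no change.

kavo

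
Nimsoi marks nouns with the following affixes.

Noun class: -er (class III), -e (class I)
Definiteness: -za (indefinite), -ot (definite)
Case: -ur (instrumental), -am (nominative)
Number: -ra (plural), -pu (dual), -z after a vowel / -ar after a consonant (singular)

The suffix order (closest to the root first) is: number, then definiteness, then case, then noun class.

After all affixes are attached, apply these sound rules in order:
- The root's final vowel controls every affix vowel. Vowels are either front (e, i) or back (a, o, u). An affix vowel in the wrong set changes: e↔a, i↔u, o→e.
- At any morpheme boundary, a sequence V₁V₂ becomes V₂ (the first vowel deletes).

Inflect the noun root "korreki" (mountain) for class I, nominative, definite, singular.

Attach number singular -z (after vowel 'i') → korrekiz.
Attach definiteness definite -ot → korrekizot.
Attach case nominative -am → korrekizotam.
Attach noun class class I -e → korrekizotame.
Apply vowel harmony: korrekizotame → korrekizeteme.
Vowel deletion: no change.

korrekizeteme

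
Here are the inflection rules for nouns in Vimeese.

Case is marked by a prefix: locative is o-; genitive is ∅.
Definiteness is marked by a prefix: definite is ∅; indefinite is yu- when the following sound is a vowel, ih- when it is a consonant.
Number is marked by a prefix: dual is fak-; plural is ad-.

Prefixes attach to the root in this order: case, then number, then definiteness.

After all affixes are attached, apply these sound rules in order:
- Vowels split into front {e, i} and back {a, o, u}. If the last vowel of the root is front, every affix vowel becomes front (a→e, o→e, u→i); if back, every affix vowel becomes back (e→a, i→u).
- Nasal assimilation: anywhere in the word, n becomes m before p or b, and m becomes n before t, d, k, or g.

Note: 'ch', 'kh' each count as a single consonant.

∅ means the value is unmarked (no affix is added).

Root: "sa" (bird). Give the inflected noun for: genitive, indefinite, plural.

yuadsa

case = genitive: zero marking, form stays sa.
Attach number plural ad- → adsa.
Attach definiteness indefinite yu- (before vowel 'a') → yuadsa.
Vowel harmony: no change.
Nasal assimilation: no change.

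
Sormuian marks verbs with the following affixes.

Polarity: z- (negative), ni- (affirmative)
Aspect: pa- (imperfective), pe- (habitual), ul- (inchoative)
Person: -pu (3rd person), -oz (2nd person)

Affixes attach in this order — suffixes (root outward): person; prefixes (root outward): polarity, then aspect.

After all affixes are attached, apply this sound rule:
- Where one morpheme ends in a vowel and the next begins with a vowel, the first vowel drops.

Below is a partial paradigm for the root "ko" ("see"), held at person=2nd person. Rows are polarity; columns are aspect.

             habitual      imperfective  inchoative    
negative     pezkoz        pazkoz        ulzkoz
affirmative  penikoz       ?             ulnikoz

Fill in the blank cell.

Attach polarity affirmative ni- → niko.
Attach aspect imperfective pa- → paniko.
Attach person 2nd person -oz → panikooz.
Apply vowel deletion: panikooz → panikoz.

panikoz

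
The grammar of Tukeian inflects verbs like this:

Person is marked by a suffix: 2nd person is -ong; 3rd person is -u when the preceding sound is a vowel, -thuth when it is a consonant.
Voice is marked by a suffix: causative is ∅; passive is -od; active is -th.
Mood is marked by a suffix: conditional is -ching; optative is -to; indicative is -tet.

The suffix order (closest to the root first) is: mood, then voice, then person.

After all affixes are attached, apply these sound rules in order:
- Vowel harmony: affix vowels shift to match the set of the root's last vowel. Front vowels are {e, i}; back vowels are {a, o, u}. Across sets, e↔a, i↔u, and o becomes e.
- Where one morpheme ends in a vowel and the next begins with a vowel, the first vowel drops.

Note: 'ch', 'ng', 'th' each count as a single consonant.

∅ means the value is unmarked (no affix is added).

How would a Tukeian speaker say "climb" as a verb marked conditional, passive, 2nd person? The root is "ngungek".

ngungekchingedeng

Attach mood conditional -ching → ngungekching.
Attach voice passive -od → ngungekchingod.
Attach person 2nd person -ong → ngungekchingodong.
Apply vowel harmony: ngungekchingodong → ngungekchingedeng.
Vowel deletion: no change.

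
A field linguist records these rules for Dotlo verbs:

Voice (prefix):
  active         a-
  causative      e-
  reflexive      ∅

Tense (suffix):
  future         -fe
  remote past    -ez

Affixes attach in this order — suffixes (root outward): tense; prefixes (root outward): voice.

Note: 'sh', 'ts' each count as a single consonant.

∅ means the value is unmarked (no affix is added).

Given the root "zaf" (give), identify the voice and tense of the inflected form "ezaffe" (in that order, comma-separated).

causative, future

Segment: e-zaf-fe.
voice: e- → causative.
tense: -fe → future.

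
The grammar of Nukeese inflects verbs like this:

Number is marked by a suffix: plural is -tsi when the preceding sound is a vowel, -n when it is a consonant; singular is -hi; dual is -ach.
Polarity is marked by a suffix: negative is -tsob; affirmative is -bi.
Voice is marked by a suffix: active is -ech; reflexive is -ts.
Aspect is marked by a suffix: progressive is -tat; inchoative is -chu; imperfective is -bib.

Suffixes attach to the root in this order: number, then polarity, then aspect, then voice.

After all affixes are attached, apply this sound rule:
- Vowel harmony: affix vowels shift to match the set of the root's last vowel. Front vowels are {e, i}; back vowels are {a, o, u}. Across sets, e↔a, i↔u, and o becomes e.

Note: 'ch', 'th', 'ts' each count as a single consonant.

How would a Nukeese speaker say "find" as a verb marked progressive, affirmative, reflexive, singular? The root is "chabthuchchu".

chabthuchchuhubutatts

Attach number singular -hi → chabthuchchuhi.
Attach polarity affirmative -bi → chabthuchchuhibi.
Attach aspect progressive -tat → chabthuchchuhibitat.
Attach voice reflexive -ts → chabthuchchuhibitatts.
Apply vowel harmony: chabthuchchuhibitatts → chabthuchchuhubutatts.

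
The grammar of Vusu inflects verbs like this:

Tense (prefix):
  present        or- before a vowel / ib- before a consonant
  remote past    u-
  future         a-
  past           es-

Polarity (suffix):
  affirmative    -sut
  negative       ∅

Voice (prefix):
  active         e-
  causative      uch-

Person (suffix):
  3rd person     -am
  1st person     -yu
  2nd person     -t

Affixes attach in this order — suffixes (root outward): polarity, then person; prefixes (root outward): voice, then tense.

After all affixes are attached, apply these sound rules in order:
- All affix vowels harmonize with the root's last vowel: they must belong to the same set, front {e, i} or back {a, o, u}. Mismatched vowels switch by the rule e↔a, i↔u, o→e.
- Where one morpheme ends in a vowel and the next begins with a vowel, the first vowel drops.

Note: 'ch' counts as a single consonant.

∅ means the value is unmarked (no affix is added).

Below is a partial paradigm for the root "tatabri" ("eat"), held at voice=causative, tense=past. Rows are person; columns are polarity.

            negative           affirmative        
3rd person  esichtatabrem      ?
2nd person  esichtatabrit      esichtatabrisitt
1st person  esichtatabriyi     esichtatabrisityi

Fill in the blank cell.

Attach voice causative uch- → uchtatabri.
Attach polarity affirmative -sut → uchtatabrisut.
Attach tense past es- → esuchtatabrisut.
Attach person 3rd person -am → esuchtatabrisutam.
Apply vowel harmony: esuchtatabrisutam → esichtatabrisitem.
Vowel deletion: no change.

esichtatabrisitem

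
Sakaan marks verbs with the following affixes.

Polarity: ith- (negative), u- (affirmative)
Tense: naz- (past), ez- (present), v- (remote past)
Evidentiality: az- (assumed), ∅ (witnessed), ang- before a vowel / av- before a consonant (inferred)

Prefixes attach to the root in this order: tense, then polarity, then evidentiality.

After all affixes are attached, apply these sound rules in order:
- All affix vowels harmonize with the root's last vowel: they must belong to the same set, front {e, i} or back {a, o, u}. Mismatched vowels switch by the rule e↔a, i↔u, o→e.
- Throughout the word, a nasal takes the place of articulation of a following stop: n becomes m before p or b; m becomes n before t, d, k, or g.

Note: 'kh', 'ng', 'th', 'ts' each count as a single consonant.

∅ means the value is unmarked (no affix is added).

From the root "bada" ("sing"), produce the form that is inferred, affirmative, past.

Attach tense past naz- → nazbada.
Attach polarity affirmative u- → unazbada.
Attach evidentiality inferred ang- (before vowel 'u') → angunazbada.
Vowel harmony: no change.
Nasal assimilation: no change.

angunazbada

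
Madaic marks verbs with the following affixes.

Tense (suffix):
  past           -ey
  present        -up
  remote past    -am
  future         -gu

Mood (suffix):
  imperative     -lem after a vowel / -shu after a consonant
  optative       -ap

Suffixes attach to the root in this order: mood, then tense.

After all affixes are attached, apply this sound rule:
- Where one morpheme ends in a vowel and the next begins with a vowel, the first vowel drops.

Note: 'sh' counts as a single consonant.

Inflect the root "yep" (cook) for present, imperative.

yepshup

Attach mood imperative -shu (after consonant 'p') → yepshu.
Attach tense present -up → yepshuup.
Apply vowel deletion: yepshuup → yepshup.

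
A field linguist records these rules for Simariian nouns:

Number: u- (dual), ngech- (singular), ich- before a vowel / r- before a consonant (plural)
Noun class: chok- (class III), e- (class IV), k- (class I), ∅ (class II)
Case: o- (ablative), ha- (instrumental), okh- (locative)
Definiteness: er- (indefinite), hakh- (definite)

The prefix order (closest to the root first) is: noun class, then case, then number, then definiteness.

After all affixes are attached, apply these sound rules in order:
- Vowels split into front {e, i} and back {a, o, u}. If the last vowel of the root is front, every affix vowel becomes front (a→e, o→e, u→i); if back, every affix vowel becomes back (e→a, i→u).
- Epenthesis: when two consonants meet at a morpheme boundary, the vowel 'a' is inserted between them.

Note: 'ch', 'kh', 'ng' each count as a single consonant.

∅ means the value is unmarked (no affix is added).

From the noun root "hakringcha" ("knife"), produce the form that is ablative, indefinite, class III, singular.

Attach noun class class III chok- → chokhakringcha.
Attach case ablative o- → ochokhakringcha.
Attach number singular ngech- → ngechochokhakringcha.
Attach definiteness indefinite er- → erngechochokhakringcha.
Apply vowel harmony: erngechochokhakringcha → arngachochokhakringcha.
Apply epenthesis: arngachochokhakringcha → arangachochokahakringcha.

arangachochokahakringcha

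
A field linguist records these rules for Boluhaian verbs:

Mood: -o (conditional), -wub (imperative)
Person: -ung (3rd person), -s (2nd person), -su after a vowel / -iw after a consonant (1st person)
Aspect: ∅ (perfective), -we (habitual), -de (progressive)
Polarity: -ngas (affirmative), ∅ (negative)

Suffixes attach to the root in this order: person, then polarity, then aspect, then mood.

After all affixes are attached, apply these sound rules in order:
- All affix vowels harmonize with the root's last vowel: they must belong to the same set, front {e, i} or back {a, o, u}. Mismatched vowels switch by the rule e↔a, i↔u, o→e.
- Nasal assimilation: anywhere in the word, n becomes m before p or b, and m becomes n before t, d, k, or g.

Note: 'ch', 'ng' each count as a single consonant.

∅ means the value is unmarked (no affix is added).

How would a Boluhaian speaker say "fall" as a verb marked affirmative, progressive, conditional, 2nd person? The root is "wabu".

wabusngasdao

Attach person 2nd person -s → wabus.
Attach polarity affirmative -ngas → wabusngas.
Attach aspect progressive -de → wabusngasde.
Attach mood conditional -o → wabusngasdeo.
Apply vowel harmony: wabusngasdeo → wabusngasdao.
Nasal assimilation: no change.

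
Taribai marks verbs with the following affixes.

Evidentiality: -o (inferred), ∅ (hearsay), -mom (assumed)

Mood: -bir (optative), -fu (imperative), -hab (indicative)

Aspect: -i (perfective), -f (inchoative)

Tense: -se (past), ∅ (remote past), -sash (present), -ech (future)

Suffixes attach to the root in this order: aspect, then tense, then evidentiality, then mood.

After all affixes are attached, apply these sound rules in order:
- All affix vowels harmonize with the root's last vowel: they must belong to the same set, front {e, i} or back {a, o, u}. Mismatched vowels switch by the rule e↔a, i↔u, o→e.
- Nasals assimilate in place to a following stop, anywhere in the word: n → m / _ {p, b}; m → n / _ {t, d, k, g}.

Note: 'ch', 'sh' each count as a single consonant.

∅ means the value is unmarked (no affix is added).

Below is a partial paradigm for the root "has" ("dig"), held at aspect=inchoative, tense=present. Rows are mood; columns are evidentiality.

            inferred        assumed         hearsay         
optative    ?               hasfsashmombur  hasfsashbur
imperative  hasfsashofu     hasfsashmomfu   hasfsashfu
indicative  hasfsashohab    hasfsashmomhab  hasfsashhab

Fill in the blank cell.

Attach aspect inchoative -f → hasf.
Attach tense present -sash → hasfsash.
Attach evidentiality inferred -o → hasfsasho.
Attach mood optative -bir → hasfsashobir.
Apply vowel harmony: hasfsashobir → hasfsashobur.
Nasal assimilation: no change.

hasfsashobur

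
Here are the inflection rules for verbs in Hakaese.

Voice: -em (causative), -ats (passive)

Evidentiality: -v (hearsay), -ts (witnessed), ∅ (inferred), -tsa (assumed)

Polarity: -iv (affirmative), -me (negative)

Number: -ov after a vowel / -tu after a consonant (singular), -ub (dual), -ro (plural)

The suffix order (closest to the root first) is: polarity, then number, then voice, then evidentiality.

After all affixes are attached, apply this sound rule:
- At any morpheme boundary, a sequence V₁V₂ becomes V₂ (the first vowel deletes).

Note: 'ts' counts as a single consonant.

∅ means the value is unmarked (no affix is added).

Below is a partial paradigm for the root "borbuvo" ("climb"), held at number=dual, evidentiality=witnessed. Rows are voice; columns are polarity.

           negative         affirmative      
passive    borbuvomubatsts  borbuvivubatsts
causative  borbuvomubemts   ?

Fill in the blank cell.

Attach polarity affirmative -iv → borbuvoiv.
Attach number dual -ub → borbuvoivub.
Attach voice causative -em → borbuvoivubem.
Attach evidentiality witnessed -ts → borbuvoivubemts.
Apply vowel deletion: borbuvoivubemts → borbuvivubemts.

borbuvivubemts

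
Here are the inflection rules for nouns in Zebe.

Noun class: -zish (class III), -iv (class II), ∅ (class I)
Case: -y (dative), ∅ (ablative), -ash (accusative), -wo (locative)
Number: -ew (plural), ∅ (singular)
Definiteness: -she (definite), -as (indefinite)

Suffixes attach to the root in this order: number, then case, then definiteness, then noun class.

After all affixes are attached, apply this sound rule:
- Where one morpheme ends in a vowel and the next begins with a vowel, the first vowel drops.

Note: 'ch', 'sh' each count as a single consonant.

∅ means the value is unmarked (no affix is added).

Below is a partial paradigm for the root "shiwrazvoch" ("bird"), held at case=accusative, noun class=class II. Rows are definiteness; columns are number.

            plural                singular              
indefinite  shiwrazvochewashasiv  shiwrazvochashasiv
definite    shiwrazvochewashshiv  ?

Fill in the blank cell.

number = singular: zero marking, form stays shiwrazvoch.
Attach case accusative -ash → shiwrazvochash.
Attach definiteness definite -she → shiwrazvochashshe.
Attach noun class class II -iv → shiwrazvochashsheiv.
Apply vowel deletion: shiwrazvochashsheiv → shiwrazvochashshiv.

shiwrazvochashshiv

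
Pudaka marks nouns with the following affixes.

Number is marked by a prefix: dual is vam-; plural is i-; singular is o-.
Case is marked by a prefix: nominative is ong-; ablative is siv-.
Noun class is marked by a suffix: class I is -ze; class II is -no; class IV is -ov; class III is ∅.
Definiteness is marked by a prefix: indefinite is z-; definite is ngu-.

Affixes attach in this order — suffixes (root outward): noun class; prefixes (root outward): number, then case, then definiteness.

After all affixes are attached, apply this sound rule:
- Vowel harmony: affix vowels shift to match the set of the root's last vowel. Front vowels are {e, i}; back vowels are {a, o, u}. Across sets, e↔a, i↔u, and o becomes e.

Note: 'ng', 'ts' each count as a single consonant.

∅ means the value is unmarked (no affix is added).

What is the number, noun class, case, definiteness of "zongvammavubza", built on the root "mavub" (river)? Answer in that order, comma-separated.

dual, class I, nominative, indefinite

Segment: z-ong-vam-mavub-ze.
number: vam- → dual.
noun class: -ze → class I.
case: ong- → nominative.
definiteness: z- → indefinite.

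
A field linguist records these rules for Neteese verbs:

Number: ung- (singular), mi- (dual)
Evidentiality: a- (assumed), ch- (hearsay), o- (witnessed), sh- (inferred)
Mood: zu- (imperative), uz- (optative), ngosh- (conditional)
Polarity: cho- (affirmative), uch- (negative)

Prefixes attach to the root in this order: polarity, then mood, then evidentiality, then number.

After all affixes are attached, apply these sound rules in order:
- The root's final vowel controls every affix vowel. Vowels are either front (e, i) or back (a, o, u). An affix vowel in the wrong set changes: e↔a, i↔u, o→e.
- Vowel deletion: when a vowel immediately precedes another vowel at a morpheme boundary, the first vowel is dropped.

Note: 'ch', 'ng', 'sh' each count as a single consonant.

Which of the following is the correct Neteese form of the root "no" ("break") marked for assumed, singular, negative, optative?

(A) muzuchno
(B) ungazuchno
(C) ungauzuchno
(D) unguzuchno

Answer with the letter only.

Attach polarity negative uch- → uchno.
Attach mood optative uz- → uzuchno.
Attach evidentiality assumed a- → auzuchno.
Attach number singular ung- → ungauzuchno.
Vowel harmony: no change.
Apply vowel deletion: ungauzuchno → unguzuchno.
So the correct form is unguzuchno, option (D).
(B) ungazuchno is wrong: it uses imperative instead of optative for mood.
(C) ungauzuchno is wrong: it fails to apply the sound rule(s).
(A) muzuchno is wrong: it uses dual instead of singular for number.

D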